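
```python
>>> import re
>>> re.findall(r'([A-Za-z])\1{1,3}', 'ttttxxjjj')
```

['t', 'x', 'j']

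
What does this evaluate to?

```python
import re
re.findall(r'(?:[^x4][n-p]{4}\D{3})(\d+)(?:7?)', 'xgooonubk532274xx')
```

['532274']

This matches any character except [x4], then exactly 4 of a character in [n-p], then exactly 3 of a non-digit (non-capturing group); then one or more of a digit (captured); then optionally a literal '7' (non-capturing group).
Matches: at [1:15] match 'gooonubk532274', group 1 = '532274'.
Because there's exactly one group, `findall` drops the full match and keeps group 1 from the one hit.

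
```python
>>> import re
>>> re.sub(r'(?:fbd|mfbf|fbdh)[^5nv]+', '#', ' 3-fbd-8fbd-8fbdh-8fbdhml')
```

Every occurrence is swapped for '#'.

' 3-#'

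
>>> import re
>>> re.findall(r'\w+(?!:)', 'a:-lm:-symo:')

Because the assertion is negative and zero-width, positions next to the forbidden text are skipped.
Scanning left to right: at [3:4] → 'l'; at [7:10] → 'sym'.
No capturing groups, so `findall` returns the 2 full match strings.

['l', 'sym']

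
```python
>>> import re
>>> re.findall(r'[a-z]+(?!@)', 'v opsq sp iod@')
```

`(?!…)`/`(?<!…)` only lets a position through if the neighbouring text does NOT match; no characters are consumed.
With no groups in the pattern, `findall` gives back each whole match — 4 here.

['v', 'opsq', 'sp', 'io']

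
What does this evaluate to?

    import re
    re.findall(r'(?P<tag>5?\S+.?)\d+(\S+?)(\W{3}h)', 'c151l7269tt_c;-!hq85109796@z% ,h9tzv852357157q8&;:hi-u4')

[('c151l7269tt_c;-!hq8510979', '@z', '% ,h'), ('9tzv85235715', 'q8', '&;:h')]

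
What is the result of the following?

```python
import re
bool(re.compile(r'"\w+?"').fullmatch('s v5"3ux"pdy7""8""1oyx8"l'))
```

`re.fullmatch` requires the pattern to consume the entire string.
Here there's no way to consume every character, so the call returns None, and `bool(None)` is False.

False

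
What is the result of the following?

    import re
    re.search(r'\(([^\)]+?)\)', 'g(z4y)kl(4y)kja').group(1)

'z4y'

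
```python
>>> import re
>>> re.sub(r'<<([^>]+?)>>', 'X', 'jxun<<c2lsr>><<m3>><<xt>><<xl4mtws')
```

'jxunXXX<<xl4mtws'

Matches: at [4:13] → '<<c2lsr>>'; at [13:19] → '<<m3>>'; at [19:25] → '<<xt>>'.
`sub` substitutes 'X' at each match site.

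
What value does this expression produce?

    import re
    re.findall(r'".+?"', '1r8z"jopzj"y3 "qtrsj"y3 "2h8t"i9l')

['"jopzj"', '"qtrsj"', '"2h8t"']

A `+?`/`*?`/`{m,n}?` starts at its minimum and grows only as far as needed for what follows to match.
Walking the string: at [4:11] → '"jopzj"'; at [14:21] → '"qtrsj"'; at [24:30] → '"2h8t"'.
Since nothing is captured, `findall` lists the 3 matched substrings directly.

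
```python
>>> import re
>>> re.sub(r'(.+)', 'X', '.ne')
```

The pattern matches one or more of any character (captured).
Matches: at [0:3] → '.ne'.
Every occurrence is swapped for 'X'.

'X'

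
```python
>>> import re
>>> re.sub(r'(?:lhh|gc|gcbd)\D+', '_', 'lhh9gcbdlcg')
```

'lhh9_'

Matches: at [4:11] → 'gcbdlcg'.
Every occurrence is swapped for '_'.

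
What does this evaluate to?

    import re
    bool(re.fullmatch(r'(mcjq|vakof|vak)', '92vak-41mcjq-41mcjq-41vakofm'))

`re.fullmatch` requires the pattern to consume the entire string.
Here the string isn't matched end-to-end, so the call returns None, and `bool(None)` is False.

False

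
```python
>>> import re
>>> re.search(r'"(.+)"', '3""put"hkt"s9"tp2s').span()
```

The match spans [1:14] → '""put"hkt"s9"'.

(1, 14)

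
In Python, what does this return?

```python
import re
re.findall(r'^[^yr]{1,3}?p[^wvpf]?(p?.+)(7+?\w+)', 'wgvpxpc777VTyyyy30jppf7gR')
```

[('pc777VTyyyy30jppf', '7gR')]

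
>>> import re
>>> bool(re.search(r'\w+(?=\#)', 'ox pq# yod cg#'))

True

The `(?=…)`/`(?<=…)` assertion just peeks at neighbouring text; it doesn't advance the match position.
Unlike `match`, `search` isn't anchored — it looks for the pattern anywhere in the string.
The match spans [3:5] → 'pq'.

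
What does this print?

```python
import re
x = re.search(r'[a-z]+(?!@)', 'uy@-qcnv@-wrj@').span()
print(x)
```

(0, 1)

Because the assertion is negative and zero-width, positions next to the forbidden text are skipped.
The match spans [0:1] → 'u'.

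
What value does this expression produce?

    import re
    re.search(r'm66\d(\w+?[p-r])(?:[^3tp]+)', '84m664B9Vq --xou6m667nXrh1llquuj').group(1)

'B9Vq'

The pattern matches the literal 'm66', then a digit; then one or more of a word character (lazy), then a character in [p-r] (captured); then one or more of any character except [3tp] (non-capturing group).
Unlike `match`, `search` isn't anchored — it looks for the pattern anywhere in the string.
The match spans [2:32] → 'm664B9Vq --xou6m667nXrh1llquuj'.
Captured: group 1 = 'B9Vq'.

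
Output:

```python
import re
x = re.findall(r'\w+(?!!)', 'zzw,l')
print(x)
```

['zzw', 'l']

The negative lookaround is zero-width — it rules out positions where the adjacent text would match, without consuming anything.
Scanning left to right: at [0:3] → 'zzw'; at [4:5] → 'l'.
No capturing groups, so `findall` returns the 2 full match strings.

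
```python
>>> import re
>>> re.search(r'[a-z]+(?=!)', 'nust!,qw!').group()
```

'nust'

The lookaround is zero-width — it requires the adjacent text to match without consuming it, so the asserted text isn't part of the match.
`search` walks the string left to right and returns the first match it finds.
The match spans [0:4] → 'nust'.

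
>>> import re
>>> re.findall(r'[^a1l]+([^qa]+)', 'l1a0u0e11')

['11']

Pattern: one or more of any character except [a1l]; then one or more of any character except [qa] (captured).
Walking the string: at [3:9] match '0u0e11', group 1 = '11'.
`findall` collects group 1 from the one match (1 total).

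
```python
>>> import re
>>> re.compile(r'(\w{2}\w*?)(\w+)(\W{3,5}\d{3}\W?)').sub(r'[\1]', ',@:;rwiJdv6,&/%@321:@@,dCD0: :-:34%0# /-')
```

',@:;[rw]@@,dCD0: :-:34%0# /-'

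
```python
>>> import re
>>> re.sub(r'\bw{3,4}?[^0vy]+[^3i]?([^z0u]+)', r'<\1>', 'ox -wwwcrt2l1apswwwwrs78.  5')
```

'ox -<5>'

Each match is replaced using the text its own group 1 captured.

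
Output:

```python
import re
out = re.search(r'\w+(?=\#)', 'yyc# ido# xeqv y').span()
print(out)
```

(0, 3)

Lookahead/lookbehind check context without consuming it, so the matched span excludes the asserted characters.
`search` walks the string left to right and returns the first match it finds.
The match spans [0:3] → 'yyc'.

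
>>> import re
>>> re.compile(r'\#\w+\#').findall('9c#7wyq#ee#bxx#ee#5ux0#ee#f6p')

['#7wyq#', '#bxx#', '#5ux0#']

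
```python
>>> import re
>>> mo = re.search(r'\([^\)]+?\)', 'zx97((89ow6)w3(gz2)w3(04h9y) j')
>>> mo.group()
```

'((89ow6)'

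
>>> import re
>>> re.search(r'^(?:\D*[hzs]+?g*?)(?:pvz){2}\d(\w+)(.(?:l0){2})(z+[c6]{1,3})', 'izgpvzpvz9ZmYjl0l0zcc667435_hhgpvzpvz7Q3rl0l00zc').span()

The match spans [0:22] → 'izgpvzpvz9ZmYjl0l0zcc6'.

(0, 22)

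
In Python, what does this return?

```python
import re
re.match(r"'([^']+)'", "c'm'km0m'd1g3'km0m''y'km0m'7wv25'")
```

None

`re.match` won't scan ahead — the pattern has to work from the very first character.
Here position 0 doesn't satisfy it, so the call returns None.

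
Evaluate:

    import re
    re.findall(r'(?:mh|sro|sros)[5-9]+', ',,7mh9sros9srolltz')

Since nothing is captured, `findall` lists the 2 matched substrings directly.

['mh9', 'sros9']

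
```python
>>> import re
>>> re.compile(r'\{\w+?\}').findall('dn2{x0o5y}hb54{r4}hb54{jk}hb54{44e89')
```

['{x0o5y}', '{r4}', '{jk}']

`findall` yields the raw match text (3 of them) because the pattern has no groups.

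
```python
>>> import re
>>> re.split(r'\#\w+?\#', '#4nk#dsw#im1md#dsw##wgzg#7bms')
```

['', 'dsw', 'dsw#', '7bms']

Matches to split on: at [0:5] → '#4nk#'; at [8:15] → '#im1md#'; at [19:25] → '#wgzg#'.
Splitting on the pattern gives 4 pieces.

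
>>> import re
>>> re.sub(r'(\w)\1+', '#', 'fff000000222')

`\1` is not a pattern — it's the concrete string captured by group 1, re-applied verbatim.
Matches: at [0:3] → 'fff'; at [3:9] → '000000'; at [9:12] → '222'.
`sub` substitutes '#' at each match site.

'###'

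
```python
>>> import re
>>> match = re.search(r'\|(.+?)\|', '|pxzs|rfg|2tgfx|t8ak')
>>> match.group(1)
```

'pxzs'

The match spans [0:6] → '|pxzs|'.
Captured: group 1 = 'pxzs'.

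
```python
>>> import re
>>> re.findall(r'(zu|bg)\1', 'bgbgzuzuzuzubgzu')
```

['bg', 'zu', 'zu']

`\1` is not a pattern — it's the concrete string captured by group 1, re-applied verbatim.
`findall` collects group 1 from each match (3 total).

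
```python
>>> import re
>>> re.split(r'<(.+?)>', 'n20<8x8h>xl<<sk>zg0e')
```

['n20', '8x8h', 'xl', '<sk', 'zg0e']

Matches to split on: at [3:9] → '<8x8h>'; at [11:16] → '<<sk>'.
With a capturing group present, the delimiter's captured portion is kept in the result list.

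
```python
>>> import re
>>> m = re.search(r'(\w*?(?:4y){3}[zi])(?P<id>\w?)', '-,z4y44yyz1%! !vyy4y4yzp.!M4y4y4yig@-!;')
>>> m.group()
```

The pattern matches zero or more of a word character (lazy), then the literal '4y' repeated 3 times, then one of [zi] (captured); then optionally a word character (captured as 'id').
Unlike `match`, `search` isn't anchored — it looks for the pattern anywhere in the string.
The match spans [26:35] → 'M4y4y4yig'.
Captured: group 1 = 'M4y4y4yi', group 2 = 'g'.

'M4y4y4yig'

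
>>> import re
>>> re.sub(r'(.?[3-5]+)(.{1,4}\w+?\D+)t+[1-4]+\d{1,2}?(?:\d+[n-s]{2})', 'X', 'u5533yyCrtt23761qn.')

'X.'

The pattern matches optionally any character, then one or more of a character in [3-5] (captured); then 1 to 4 of any character, then one or more of a word character (lazy), then one or more of a non-digit (captured); then one or more of a literal 't', then one or more of a character in [1-4], then 1 to 2 of a digit (lazy); then one or more of a digit, then exactly 2 of a character in [n-s] (non-capturing group).
Matches: at [0:18] → 'u5533yyCrtt23761qn'.
`sub` substitutes 'X' at each match site.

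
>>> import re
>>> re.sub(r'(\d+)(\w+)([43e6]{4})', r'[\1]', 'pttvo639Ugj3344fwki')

Pattern: one or more of a digit (captured); then one or more of a word character (captured); then exactly 4 of one of [43e6] (captured).
Matches: at [5:15] → '639Ugj3344'.
The replacement refers to a captured group, so each match is rewritten using its own captured text.

'pttvo[639]fwki'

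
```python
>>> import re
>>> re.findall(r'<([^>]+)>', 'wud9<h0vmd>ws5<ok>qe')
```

['h0vmd', 'ok']

Scanning left to right: at [4:11] match '<h0vmd>', group 1 = 'h0vmd'; at [14:18] match '<ok>', group 1 = 'ok'.
Because there's exactly one group, `findall` drops the full match and keeps group 1 from each hit.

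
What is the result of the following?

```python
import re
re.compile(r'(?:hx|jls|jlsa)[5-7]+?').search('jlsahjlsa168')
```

None

Here nothing in the string fits, so the call returns None.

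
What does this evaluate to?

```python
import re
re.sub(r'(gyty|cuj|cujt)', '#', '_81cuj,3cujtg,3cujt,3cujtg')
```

The regex engine tests alternatives in the order written; an earlier branch that matches wins even if a later one would match more.
Every occurrence is swapped for '#'.

'_81#,3#tg,3#t,3#tg'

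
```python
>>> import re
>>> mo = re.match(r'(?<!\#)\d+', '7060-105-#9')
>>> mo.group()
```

`re.match` won't scan ahead — the pattern has to work from the very first character.
The match spans [0:4] → '7060'.

'7060'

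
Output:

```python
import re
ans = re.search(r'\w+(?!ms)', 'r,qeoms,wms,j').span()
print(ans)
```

(0, 1)

The negative lookaround is zero-width — it rules out positions where the adjacent text would match, without consuming anything.
`search` walks the string left to right and returns the first match it finds.
The match spans [0:1] → 'r'.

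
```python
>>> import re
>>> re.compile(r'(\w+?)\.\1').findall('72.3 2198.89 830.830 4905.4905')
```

`\1` is not a pattern — it's the concrete string captured by group 1, re-applied verbatim.
One capturing group, so `findall` returns just the captured substring from each match — 3 in all.

['8', '830', '4905']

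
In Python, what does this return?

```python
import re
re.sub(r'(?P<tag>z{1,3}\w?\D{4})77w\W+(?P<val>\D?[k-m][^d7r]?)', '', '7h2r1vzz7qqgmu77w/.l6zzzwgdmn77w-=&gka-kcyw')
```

'7h2r1vzz7qqgmu77w/.l6-kcyw'

Pattern: 1 to 3 of a literal 'z', then optionally a word character, then exactly 4 of a non-digit (captured as 'tag'); then the literal '77w', then one or more of a non-word character; then optionally a non-digit, then a character in [k-m], then optionally any character except [d7r] (captured as 'val').
Matches: at [21:38] → 'zzzwgdmn77w-=&gka'.
`sub` substitutes '' at each match site.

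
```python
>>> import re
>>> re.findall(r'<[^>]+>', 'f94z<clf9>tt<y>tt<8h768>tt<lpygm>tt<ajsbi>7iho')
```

Matches: at [4:10] → '<clf9>'; at [12:15] → '<y>'; at [17:24] → '<8h768>'; at [26:33] → '<lpygm>'; at [35:42] → '<ajsbi>'.
No capturing groups, so `findall` returns the 5 full match strings.

['<clf9>', '<y>', '<8h768>', '<lpygm>', '<ajsbi>']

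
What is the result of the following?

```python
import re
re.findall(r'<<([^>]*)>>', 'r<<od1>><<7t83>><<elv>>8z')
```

Walking the string: at [1:8] match '<<od1>>', group 1 = 'od1'; at [8:16] match '<<7t83>>', group 1 = '7t83'; at [16:23] match '<<elv>>', group 1 = 'elv'.
With a single group, `findall` returns only what that group captured — 3 items.

['od1', '7t83', 'elv']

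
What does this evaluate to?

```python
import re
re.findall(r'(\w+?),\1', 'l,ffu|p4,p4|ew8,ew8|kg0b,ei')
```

['p4', 'ew8']

The backreference `\1` re-matches whatever the first group consumed, character for character.
Walking the string: at [6:11] match 'p4,p4', group 1 = 'p4'; at [12:19] match 'ew8,ew8', group 1 = 'ew8'.
`findall` collects group 1 from each match (2 total).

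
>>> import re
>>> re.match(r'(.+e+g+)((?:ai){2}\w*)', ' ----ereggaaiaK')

`match` is anchored at position 0; if the pattern doesn't fit there, it returns None.
Here position 0 doesn't satisfy it, so the call returns None.

None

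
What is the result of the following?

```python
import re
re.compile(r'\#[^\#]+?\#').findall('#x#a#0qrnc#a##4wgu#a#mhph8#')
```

['#x#', '#0qrnc#', '#4wgu#', '#mhph8#']

Walking the string: at [0:3] → '#x#'; at [4:11] → '#0qrnc#'; at [13:19] → '#4wgu#'; at [20:27] → '#mhph8#'.
Since nothing is captured, `findall` lists the 4 matched substrings directly.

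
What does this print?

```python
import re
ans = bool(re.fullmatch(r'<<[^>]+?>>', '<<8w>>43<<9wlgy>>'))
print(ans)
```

`re.fullmatch` is like wrapping the pattern in `^…$` (in single-line mode).
Here the pattern can't cover the whole string, so the call returns None, and `bool(None)` is False.

False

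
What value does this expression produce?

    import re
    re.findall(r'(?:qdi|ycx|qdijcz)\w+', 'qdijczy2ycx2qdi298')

['qdijczy2ycx2qdi298']

Scanning left to right: at [0:18] → 'qdijczy2ycx2qdi298'.
With no groups in the pattern, `findall` gives back each whole match — 1 here.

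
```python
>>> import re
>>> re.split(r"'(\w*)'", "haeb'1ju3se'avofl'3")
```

Matches to split on: at [4:12] → "'1ju3se'".
`re.split` interleaves the captured-group text with the surrounding fragments.

['haeb', '1ju3se', "avofl'3"]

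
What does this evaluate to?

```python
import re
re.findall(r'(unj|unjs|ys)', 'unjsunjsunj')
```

['unj', 'unj', 'unj']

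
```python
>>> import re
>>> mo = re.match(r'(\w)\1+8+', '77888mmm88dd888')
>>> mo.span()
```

(0, 5)

`match` is anchored at position 0; if the pattern doesn't fit there, it returns None.
The match spans [0:5] → '77888'.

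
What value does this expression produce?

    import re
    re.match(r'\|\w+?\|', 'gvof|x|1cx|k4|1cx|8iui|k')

None

`match` is anchored at position 0; if the pattern doesn't fit there, it returns None.
Here position 0 doesn't satisfy it, so the call returns None.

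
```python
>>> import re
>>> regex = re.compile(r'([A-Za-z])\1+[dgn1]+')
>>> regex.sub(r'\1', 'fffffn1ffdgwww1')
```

`\1` has to match the exact text group 1 already captured.
Matches: at [0:7] → 'fffffn1'; at [7:11] → 'ffdg'; at [11:15] → 'www1'.
Each match is replaced using the text its own group 1 captured.

'ffw'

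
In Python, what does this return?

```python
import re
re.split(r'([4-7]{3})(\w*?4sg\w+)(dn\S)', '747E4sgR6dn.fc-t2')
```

['', '747', 'E4sgR6', 'dn.', 'fc-t2']

Pattern: exactly 3 of a character in [4-7] (captured); then zero or more of a word character (lazy), then the literal '4sg', then one or more of a word character (captured); then the literal 'dn', then a non-whitespace character (captured).
Matches to split on: at [0:12] → '747E4sgR6dn.'.
With a capturing group present, the delimiter's captured portion is kept in the result list.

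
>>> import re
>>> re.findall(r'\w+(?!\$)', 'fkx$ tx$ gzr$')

['fk', 't', 'gz']

A negative assertion filters positions out without eating any characters.
Walking the string: at [0:2] → 'fk'; at [5:6] → 't'; at [9:11] → 'gz'.
No capturing groups, so `findall` returns the 3 full match strings.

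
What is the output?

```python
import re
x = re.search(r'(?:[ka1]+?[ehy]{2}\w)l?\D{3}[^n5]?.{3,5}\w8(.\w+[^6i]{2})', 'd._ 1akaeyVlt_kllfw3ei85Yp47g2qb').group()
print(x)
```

The pattern matches one or more of one of [ka1] (lazy), then exactly 2 of one of [ehy], then a word character (non-capturing group); then optionally a literal 'l', then exactly 3 of a non-digit, then optionally any character except [n5]; then 3 to 5 of any character, then a word character, then the literal '8'; then any character, then one or more of a word character, then exactly 2 of any character except [6i] (captured).
`re.search` scans for the first position where the pattern succeeds.
The match spans [4:32] → '1akaeyVlt_kllfw3ei85Yp47g2qb'.
Captured: group 1 = '5Yp47g2qb'.

1akaeyVlt_kllfw3ei85Yp47g2qb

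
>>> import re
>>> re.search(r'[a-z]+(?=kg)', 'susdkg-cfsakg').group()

Lookahead/lookbehind check context without consuming it, so the matched span excludes the asserted characters.
`re.search` scans for the first position where the pattern succeeds.
The match spans [0:4] → 'susd'.

'susd'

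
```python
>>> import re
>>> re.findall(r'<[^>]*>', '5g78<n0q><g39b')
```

['<n0q>']

Walking the string: at [4:9] → '<n0q>'.
Since nothing is captured, `findall` lists the 1 matched substring directly.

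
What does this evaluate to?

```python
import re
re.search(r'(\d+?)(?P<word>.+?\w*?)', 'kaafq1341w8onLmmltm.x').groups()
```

('1', '3')

The match spans [5:7] → '13'.
Captured: group 1 = '1', group 2 = '3'.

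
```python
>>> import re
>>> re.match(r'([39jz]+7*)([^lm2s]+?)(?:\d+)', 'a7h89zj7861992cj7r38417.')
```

`re.match` won't scan ahead — the pattern has to work from the very first character.
Here the string doesn't start with a match, so the call returns None.

None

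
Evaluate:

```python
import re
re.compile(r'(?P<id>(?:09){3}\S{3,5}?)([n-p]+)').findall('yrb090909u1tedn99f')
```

[('090909u1ted', 'n')]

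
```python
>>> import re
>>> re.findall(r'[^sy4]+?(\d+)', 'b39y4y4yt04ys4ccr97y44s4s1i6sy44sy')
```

['39', '04', '97', '6']

A `+?`/`*?`/`{m,n}?` starts at its minimum and grows only as far as needed for what follows to match.
One capturing group, so `findall` returns just the captured substring from each match — 4 in all.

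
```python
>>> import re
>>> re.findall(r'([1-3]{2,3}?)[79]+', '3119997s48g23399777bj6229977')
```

The pattern matches 2 to 3 of a character in [1-3] (lazy) (captured); then one or more of one of [79].
One capturing group, so `findall` returns just the captured substring from each match — 3 in all.

['311', '233', '22']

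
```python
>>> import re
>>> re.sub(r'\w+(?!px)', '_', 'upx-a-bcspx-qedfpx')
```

'_-_-_-_'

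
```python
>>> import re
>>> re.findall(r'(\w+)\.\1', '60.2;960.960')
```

['960']

`\1` has to match the exact text group 1 already captured.
Scanning left to right: at [5:12] match '960.960', group 1 = '960'.
One capturing group, so `findall` returns just the captured substring from the one match — 1 in all.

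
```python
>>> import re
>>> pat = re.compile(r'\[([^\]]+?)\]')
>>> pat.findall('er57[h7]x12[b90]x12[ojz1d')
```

['h7', 'b90']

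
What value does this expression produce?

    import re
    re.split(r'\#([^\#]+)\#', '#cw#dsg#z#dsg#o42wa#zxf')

['', 'cw', 'dsg', 'z', 'dsg', 'o42wa', 'zxf']

Matches to split on: at [0:4] → '#cw#'; at [7:10] → '#z#'; at [13:20] → '#o42wa#'.
Because the pattern has a capturing group, `split` also inserts each captured text between the pieces.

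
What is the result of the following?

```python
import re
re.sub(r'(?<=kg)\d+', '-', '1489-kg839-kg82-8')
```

The positive lookaround only admits positions where the adjacent text matches; those characters stay outside the span.
Matches: at [7:10] → '839'; at [13:15] → '82'.
`sub` substitutes '-' at each match site.

'1489-kg--kg--8'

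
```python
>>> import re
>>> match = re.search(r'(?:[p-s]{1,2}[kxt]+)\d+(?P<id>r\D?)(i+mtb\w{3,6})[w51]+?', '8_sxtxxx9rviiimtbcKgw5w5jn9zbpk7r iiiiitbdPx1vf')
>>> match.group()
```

'sxtxxx9rviiimtbcKgw5w5'

The pattern matches 1 to 2 of a character in [p-s], then one or more of one of [kxt] (non-capturing group); then one or more of a digit; then the literal 'r', then optionally a non-digit (captured as 'id'); then one or more of the literal 'i', then the literal 'mtb', then 3 to 6 of a word character (captured); then one or more of one of [w51] (lazy).
`re.search` tries every starting position until one works.
The match spans [2:24] → 'sxtxxx9rviiimtbcKgw5w5'.
Captured: group 1 = 'rv', group 2 = 'iiimtbcKgw5w'.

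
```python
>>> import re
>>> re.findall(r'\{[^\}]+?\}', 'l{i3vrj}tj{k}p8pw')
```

Since nothing is captured, `findall` lists the 2 matched substrings directly.

['{i3vrj}', '{k}']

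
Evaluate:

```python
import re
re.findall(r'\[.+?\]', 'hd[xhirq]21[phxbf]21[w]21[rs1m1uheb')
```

A `+?`/`*?`/`{m,n}?` starts at its minimum and grows only as far as needed for what follows to match.
Scanning left to right: at [2:9] → '[xhirq]'; at [11:18] → '[phxbf]'; at [20:23] → '[w]'.
With no groups in the pattern, `findall` gives back each whole match — 3 here.

['[xhirq]', '[phxbf]', '[w]']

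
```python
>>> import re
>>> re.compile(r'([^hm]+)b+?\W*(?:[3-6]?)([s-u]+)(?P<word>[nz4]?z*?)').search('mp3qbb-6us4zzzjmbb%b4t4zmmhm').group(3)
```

'4'

The pattern matches one or more of any character except [hm] (captured); then one or more of the literal 'b' (lazy), then zero or more of a non-word character; then optionally a character in [3-6] (non-capturing group); then one or more of a character in [s-u] (captured); then optionally one of [nz4], then zero or more of a literal 'z' (lazy) (captured as 'word').
Lazy quantifiers expand one character at a time until the remainder of the pattern can match.
`re.search` tries every starting position until one works.
The match spans [1:11] → 'p3qbb-6us4'.
Captured: group 1 = 'p3qb', group 2 = 'us', group 3 = '4'.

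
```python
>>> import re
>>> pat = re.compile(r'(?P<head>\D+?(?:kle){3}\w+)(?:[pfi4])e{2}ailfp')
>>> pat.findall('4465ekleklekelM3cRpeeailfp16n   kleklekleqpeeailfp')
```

This matches one or more of a non-digit (lazy), then the literal 'kle' repeated 3 times, then one or more of a word character (captured as 'head'); then one of [pfi4] (non-capturing group); then exactly 2 of a literal 'e', then the literal 'ail', then the literal 'fp'.
Scanning left to right: at [28:50] match 'n   kleklekleqpeeailfp', group 1 = 'n   kleklekleq'.
One capturing group, so `findall` returns just the captured substring from the one match — 1 in all.

['n   kleklekleq']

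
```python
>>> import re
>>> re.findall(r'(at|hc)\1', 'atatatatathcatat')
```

`\1` is not a pattern — it's the concrete string captured by group 1, re-applied verbatim.
Scanning left to right: at [0:4] match 'atat', group 1 = 'at'; at [4:8] match 'atat', group 1 = 'at'; at [12:16] match 'atat', group 1 = 'at'.
With a single group, `findall` returns only what that group captured — 3 items.

['at', 'at', 'at']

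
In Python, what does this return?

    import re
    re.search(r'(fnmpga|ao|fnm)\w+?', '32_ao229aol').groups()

('ao',)

The match spans [3:6] → 'ao2'.
Captured: group 1 = 'ao'.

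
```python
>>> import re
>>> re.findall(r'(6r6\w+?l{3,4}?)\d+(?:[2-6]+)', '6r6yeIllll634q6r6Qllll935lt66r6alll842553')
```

['6r6yeIllll', '6r6Qllll', '6r6alll']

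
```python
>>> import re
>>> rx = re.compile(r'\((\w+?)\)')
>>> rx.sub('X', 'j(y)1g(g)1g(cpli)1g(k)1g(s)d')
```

'jX1gX1gX1gX1gXd'

Each match is replaced by 'X'.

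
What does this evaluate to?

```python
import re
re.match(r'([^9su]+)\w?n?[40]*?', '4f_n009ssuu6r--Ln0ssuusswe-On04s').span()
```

(0, 7)

The pattern matches one or more of any character except [9su] (captured); then optionally a word character, then optionally the literal 'n'; then zero or more of one of [40] (lazy).
`re.match` won't scan ahead — the pattern has to work from the very first character.
The match spans [0:7] → '4f_n009'.
Captured: group 1 = '4f_n00'.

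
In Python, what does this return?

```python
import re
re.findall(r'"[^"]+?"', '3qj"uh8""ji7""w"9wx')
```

Scanning left to right: at [3:8] → '"uh8"'; at [8:13] → '"ji7"'; at [13:16] → '"w"'.
With no groups in the pattern, `findall` gives back each whole match — 3 here.

['"uh8"', '"ji7"', '"w"']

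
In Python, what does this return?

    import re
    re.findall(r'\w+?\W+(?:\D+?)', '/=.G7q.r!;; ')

['G7q.r']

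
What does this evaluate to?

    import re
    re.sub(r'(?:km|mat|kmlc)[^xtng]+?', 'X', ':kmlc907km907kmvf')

':Xc907X07Xf'

Branches in `(...|...)` are attempted left-to-right; the first branch that allows the whole pattern to succeed is taken.
Matches: at [1:4] → 'kml'; at [8:11] → 'km9'; at [13:16] → 'kmv'.
`sub` substitutes 'X' at each match site.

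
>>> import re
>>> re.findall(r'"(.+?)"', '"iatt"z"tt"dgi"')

With a single group, `findall` returns only what that group captured — 2 items.

['iatt', 'tt']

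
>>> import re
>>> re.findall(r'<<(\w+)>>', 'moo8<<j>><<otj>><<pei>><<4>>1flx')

Walking the string: at [4:9] match '<<j>>', group 1 = 'j'; at [9:16] match '<<otj>>', group 1 = 'otj'; at [16:23] match '<<pei>>', group 1 = 'pei'; at [23:28] match '<<4>>', group 1 = '4'.
With a single group, `findall` returns only what that group captured — 4 items.

['j', 'otj', 'pei', '4']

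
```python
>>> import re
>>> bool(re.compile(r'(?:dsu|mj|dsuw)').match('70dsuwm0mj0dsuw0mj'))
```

False

`re.match` won't scan ahead — the pattern has to work from the very first character.
Here the pattern fails at index 0, so the call returns None, and `bool(None)` is False.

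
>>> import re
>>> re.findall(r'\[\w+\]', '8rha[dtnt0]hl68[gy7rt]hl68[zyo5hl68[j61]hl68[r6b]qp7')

Matches: at [4:11] → '[dtnt0]'; at [15:22] → '[gy7rt]'; at [35:40] → '[j61]'; at [44:49] → '[r6b]'.
Since nothing is captured, `findall` lists the 4 matched substrings directly.

['[dtnt0]', '[gy7rt]', '[j61]', '[r6b]']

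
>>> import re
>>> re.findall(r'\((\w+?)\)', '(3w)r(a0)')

Scanning left to right: at [0:4] match '(3w)', group 1 = '3w'; at [5:9] match '(a0)', group 1 = 'a0'.
With a single group, `findall` returns only what that group captured — 2 items.

['3w', 'a0']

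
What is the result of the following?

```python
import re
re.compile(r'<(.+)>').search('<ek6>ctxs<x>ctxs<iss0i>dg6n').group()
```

'<ek6>ctxs<x>ctxs<iss0i>'

`re.search` scans for the first position where the pattern succeeds.
The match spans [0:23] → '<ek6>ctxs<x>ctxs<iss0i>'.
Captured: group 1 = 'ek6>ctxs<x>ctxs<iss0i'.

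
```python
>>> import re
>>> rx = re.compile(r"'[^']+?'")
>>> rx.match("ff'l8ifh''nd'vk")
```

`re.match` only tries the pattern at the start of the string.
Here position 0 doesn't satisfy it, so the call returns None.

None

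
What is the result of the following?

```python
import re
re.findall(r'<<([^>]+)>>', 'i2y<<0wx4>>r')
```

Walking the string: at [3:11] match '<<0wx4>>', group 1 = '0wx4'.
With a single group, `findall` returns only what that group captured — 1 item.

['0wx4']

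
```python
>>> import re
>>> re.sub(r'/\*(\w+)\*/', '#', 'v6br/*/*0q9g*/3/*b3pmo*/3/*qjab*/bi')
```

'v6br/*#3#3#bi'

Matches: at [6:14] → '/*0q9g*/'; at [15:24] → '/*b3pmo*/'; at [25:33] → '/*qjab*/'.
Each match is replaced by '#'.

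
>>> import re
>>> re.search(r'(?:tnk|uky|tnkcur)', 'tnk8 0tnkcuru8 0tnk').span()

`re.search` tries every starting position until one works.
The match spans [0:3] → 'tnk'.

(0, 3)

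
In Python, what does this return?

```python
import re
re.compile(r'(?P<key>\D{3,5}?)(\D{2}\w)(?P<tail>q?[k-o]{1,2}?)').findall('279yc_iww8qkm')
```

[('yc_i', 'ww8', 'qk')]

Pattern: 3 to 5 of a non-digit (lazy) (captured as 'key'); then exactly 2 of a non-digit, then a word character (captured); then optionally the literal 'q', then 1 to 2 of a character in [k-o] (lazy) (captured as 'tail').
3 groups means the one result is a tuple of 3 captured strings — 1 here.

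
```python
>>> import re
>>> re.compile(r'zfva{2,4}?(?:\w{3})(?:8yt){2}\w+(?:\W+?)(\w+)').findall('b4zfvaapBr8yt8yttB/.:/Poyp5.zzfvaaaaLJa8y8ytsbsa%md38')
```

['Poyp5']

Pattern: the literal 'zfv', then 2 to 4 of a literal 'a' (lazy); then exactly 3 of a word character (non-capturing group); then the literal '8yt' repeated 2 times, then one or more of a word character; then one or more of a non-word character (lazy) (non-capturing group); then one or more of a word character (captured).
Scanning left to right: at [2:27] match 'zfvaapBr8yt8yttB/.:/Poyp5', group 1 = 'Poyp5'.
One capturing group, so `findall` returns just the captured substring from the one match — 1 in all.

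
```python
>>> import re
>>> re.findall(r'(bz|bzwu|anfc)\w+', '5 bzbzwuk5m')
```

Scanning left to right: at [2:11] match 'bzbzwuk5m', group 1 = 'bz'.
With a single group, `findall` returns only what that group captured — 1 item.

['bz']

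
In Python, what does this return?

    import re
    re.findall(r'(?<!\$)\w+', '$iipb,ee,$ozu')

The negative lookahead/lookbehind blocks any match where the forbidden context is present.
No capturing groups, so `findall` returns the 3 full match strings.

['ipb', 'ee', 'zu']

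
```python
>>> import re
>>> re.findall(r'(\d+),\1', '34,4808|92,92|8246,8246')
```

['4', '92', '8246']

A backreference is literal: `\1` must see the identical characters the first group matched.
Walking the string: at [1:4] match '4,4', group 1 = '4'; at [8:13] match '92,92', group 1 = '92'; at [14:23] match '8246,8246', group 1 = '8246'.
`findall` collects group 1 from each match (3 total).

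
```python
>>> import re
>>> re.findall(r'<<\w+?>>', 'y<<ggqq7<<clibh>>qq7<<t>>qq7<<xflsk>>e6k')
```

['<<clibh>>', '<<t>>', '<<xflsk>>']

With no groups in the pattern, `findall` gives back each whole match — 3 here.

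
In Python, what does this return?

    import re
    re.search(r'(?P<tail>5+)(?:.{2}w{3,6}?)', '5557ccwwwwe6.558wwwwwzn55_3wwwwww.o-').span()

(13, 20)

The match spans [13:20] → '558wwww'.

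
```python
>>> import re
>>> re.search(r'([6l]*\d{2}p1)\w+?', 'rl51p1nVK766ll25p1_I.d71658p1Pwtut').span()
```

The pattern matches zero or more of one of [6l], then exactly 2 of a digit, then the literal 'p1' (captured); then one or more of a word character (lazy).
The match spans [1:7] → 'l51p1n'.

(1, 7)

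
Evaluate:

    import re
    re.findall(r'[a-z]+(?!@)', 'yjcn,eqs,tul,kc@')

['yjcn', 'eqs', 'tul', 'k']

`(?!…)`/`(?<!…)` only lets a position through if the neighbouring text does NOT match; no characters are consumed.
No capturing groups, so `findall` returns the 4 full match strings.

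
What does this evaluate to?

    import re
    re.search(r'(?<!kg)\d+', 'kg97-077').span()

(3, 4)

Because the assertion is negative and zero-width, positions next to the forbidden text are skipped.
`search` walks the string left to right and returns the first match it finds.
The match spans [3:4] → '7'.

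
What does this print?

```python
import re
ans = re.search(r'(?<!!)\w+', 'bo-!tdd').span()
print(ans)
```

(0, 2)

The negative lookahead/lookbehind blocks any match where the forbidden context is present.
Unlike `match`, `search` isn't anchored — it looks for the pattern anywhere in the string.
The match spans [0:2] → 'bo'.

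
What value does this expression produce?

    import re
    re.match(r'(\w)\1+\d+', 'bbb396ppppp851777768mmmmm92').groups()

After group 1 captures some text, `\1` only succeeds where that same text appears again.
`match` is anchored at position 0; if the pattern doesn't fit there, it returns None.
The match spans [0:6] → 'bbb396'.
Captured: group 1 = 'b'.

('b',)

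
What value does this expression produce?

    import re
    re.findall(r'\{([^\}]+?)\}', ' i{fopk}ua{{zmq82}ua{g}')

['fopk', '{zmq82', 'g']

Scanning left to right: at [2:8] match '{fopk}', group 1 = 'fopk'; at [10:18] match '{{zmq82}', group 1 = '{zmq82'; at [20:23] match '{g}', group 1 = 'g'.
With a single group, `findall` returns only what that group captured — 3 items.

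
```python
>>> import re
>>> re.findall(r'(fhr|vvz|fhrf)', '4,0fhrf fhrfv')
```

['fhr', 'fhr']

Alternation tries branches left to right and keeps the first one that lets the overall match succeed at that position.
Because there's exactly one group, `findall` drops the full match and keeps group 1 from each hit.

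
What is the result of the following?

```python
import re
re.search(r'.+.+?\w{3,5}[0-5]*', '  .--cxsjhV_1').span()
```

(0, 13)

The pattern matches one or more of any character; then one or more of any character (lazy), then 3 to 5 of a word character, then zero or more of a character in [0-5].
Unlike `match`, `search` isn't anchored — it looks for the pattern anywhere in the string.
The match spans [0:13] → '  .--cxsjhV_1'.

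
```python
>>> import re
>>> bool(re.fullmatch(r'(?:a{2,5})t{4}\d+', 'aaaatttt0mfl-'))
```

`re.fullmatch` requires the pattern to consume the entire string.
Here the pattern can't cover the whole string, so the call returns None, and `bool(None)` is False.

False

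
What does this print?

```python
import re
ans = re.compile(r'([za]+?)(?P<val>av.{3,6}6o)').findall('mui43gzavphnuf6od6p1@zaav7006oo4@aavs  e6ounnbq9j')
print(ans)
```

This matches one or more of one of [za] (lazy) (captured); then the literal 'av', then 3 to 6 of any character, then the literal '6o' (captured as 'val').
`findall` packs the 2 group values into a tuple for every match.

[('z', 'avphnuf6o'), ('za', 'av7006o'), ('a', 'avs  e6o')]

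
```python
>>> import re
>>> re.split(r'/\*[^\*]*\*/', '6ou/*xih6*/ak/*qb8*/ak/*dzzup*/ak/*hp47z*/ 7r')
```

['6ou', 'ak', 'ak', 'ak', ' 7r']

The string is cut at each match, leaving 5 pieces.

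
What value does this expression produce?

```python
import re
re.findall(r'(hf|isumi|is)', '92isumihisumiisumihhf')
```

Alternation isn't longest-match — the leftmost alternative that fits at this position is chosen.
Because there's exactly one group, `findall` drops the full match and keeps group 1 from each hit.

['isumi', 'isumi', 'isumi', 'hf']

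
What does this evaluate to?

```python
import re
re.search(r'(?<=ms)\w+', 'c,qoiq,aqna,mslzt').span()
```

The positive lookaround only admits positions where the adjacent text matches; those characters stay outside the span.
`re.search` tries every starting position until one works.
The match spans [14:17] → 'lzt'.

(14, 17)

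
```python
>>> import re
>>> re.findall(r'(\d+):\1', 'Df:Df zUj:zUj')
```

A backreference is literal: `\1` must see the identical characters the first group matched.
`findall` collects group 1 from each match (0 total).
Nothing in the string satisfies the pattern, so the list is empty.

[]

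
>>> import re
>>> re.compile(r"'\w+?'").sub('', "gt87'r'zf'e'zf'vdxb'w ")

'gt87zfzfw '

Matches: at [4:7] → "'r'"; at [9:12] → "'e'"; at [14:20] → "'vdxb'".
Every occurrence is swapped for ''.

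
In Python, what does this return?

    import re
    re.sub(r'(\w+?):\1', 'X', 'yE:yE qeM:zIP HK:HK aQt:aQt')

'X qeM:zIP X X'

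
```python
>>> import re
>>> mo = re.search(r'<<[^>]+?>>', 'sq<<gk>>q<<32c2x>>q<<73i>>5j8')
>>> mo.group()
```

'<<gk>>'

The match spans [2:8] → '<<gk>>'.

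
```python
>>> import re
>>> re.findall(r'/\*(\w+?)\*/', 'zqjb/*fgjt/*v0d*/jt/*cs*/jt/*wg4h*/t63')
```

Walking the string: at [10:17] match '/*v0d*/', group 1 = 'v0d'; at [19:25] match '/*cs*/', group 1 = 'cs'; at [27:35] match '/*wg4h*/', group 1 = 'wg4h'.
One capturing group, so `findall` returns just the captured substring from each match — 3 in all.

['v0d', 'cs', 'wg4h']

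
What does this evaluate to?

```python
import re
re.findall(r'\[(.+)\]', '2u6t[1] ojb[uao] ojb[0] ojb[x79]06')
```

['1] ojb[uao] ojb[0] ojb[x79']

Walking the string: at [4:32] match '[1] ojb[uao] ojb[0] ojb[x79]', group 1 = '1] ojb[uao] ojb[0] ojb[x79'.
With a single group, `findall` returns only what that group captured — 1 item.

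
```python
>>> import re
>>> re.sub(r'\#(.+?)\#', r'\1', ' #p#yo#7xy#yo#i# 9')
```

' pyo7xyyoi 9'

Because the quantifier is non-greedy, it stops expanding at the earliest point where the rest of the pattern can succeed.
Matches: at [1:4] → '#p#'; at [6:11] → '#7xy#'; at [13:16] → '#i#'.
The replacement refers to a captured group, so each match is rewritten using its own captured text.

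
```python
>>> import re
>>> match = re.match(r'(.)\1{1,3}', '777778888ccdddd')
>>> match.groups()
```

('7',)

The backreference `\1` re-matches whatever the first group consumed, character for character.
`re.match` only tries the pattern at the start of the string.
The match spans [0:4] → '7777'.
Captured: group 1 = '7'.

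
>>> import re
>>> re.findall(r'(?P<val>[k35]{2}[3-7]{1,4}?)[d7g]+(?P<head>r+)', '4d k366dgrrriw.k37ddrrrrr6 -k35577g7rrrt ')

[('k366', 'rrr'), ('k37', 'rrrrr'), ('k355', 'rrr')]

Pattern: exactly 2 of one of [k35], then 1 to 4 of a character in [3-7] (lazy) (captured as 'val'); then one or more of one of [d7g]; then one or more of a literal 'r' (captured as 'head').
With the lazy modifier that quantifier settles for the fewest repetitions that let the rest of the pattern succeed (the atoms after it are unaffected and can still be greedy).
Walking the string: at [3:12] match 'k366dgrrr', groups = ('k366', 'rrr'); at [15:25] match 'k37ddrrrrr', groups = ('k37', 'rrrrr'); at [28:39] match 'k35577g7rrr', groups = ('k355', 'rrr').
`findall` packs the 2 group values into a tuple for every match.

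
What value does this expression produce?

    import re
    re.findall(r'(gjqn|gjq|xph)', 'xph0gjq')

['xph', 'gjq']

`findall` collects group 1 from each match (2 total).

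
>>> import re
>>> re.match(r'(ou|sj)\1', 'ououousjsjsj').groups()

The match spans [0:4] → 'ouou'.
Captured: group 1 = 'ou'.

('ou',)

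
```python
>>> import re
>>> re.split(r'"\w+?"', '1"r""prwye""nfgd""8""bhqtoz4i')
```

['1', '', '', '', '"bhqtoz4i']

Splitting on the pattern gives 5 pieces.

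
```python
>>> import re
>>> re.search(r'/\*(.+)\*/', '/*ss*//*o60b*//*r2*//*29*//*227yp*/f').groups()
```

The match spans [0:35] → '/*ss*//*o60b*//*r2*//*29*//*227yp*/'.
Captured: group 1 = 'ss*//*o60b*//*r2*//*29*//*227yp'.

('ss*//*o60b*//*r2*//*29*//*227yp',)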